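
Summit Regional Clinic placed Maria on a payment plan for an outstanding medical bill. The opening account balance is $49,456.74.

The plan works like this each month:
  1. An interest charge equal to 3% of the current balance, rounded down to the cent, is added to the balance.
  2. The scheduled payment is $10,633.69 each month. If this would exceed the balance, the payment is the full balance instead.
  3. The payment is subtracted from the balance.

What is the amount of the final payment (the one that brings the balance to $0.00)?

$904.53

Month 1: $49,456.74 +$1,483.70 interest = $50,940.44; pay $10,633.69 → $40,306.75
Month 2: $40,306.75 +$1,209.20 interest = $41,515.95; pay $10,633.69 → $30,882.26
Month 3: $30,882.26 +$926.46 interest = $31,808.72; pay $10,633.69 → $21,175.03
Month 4: $21,175.03 +$635.25 interest = $21,810.28; pay $10,633.69 → $11,176.59
Month 5: $11,176.59 +$335.29 interest = $11,511.88; pay $10,633.69 → $878.19
Month 6: $878.19 +$26.34 interest = $904.53; pay $904.53 → $0.00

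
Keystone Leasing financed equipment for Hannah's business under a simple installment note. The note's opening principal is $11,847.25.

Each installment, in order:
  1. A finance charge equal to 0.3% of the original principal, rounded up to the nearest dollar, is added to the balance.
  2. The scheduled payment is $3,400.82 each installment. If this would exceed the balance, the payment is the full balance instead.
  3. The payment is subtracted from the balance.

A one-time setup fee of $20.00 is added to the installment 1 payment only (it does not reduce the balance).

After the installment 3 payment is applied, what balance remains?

$1,752.79

Installment 1: opening $11,847.25; interest $36.00 → $11,883.25; payment $3,400.82 (+ $20.00 fee); balance $8,482.43
Installment 2: opening $8,482.43; interest $36.00 → $8,518.43; payment $3,400.82; balance $5,117.61
Installment 3: opening $5,117.61; interest $36.00 → $5,153.61; payment $3,400.82; balance $1,752.79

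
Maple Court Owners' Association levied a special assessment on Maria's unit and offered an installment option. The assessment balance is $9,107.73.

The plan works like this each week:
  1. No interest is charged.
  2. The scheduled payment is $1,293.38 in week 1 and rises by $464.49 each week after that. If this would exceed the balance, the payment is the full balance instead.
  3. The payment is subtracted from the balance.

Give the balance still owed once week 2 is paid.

$6,056.48

Week 1: opening $9,107.73; payment $1,293.38; balance $7,814.35
Week 2: opening $7,814.35; payment $1,757.87; balance $6,056.48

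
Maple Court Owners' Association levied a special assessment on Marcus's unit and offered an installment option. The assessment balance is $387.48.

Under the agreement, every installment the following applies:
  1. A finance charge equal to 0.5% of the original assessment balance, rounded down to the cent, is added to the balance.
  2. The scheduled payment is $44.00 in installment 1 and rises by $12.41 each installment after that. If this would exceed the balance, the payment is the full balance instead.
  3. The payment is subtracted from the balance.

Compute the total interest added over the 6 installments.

# | Opening | Interest | Payment | End bal
1 | $387.48 | $1.93 | $44.00 | $345.41
2 | $345.41 | $1.93 | $56.41 | $290.93
3 | $290.93 | $1.93 | $68.82 | $224.04
4 | $224.04 | $1.93 | $81.23 | $144.74
5 | $144.74 | $1.93 | $93.64 | $53.03
6 | $53.03 | $1.93 | $54.96 | $0.00
Total interest: $1.93 + $1.93 + $1.93 + $1.93 + $1.93 + $1.93 = $11.58

$11.58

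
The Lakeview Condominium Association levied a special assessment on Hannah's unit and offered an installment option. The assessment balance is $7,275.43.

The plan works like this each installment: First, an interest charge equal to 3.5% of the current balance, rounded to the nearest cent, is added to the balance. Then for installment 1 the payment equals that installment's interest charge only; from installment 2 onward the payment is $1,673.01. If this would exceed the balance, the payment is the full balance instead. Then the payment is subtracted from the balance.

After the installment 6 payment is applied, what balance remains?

# | Opening | Interest | Payment | End bal
1 | $7,275.43 | $254.64 | $254.64 | $7,275.43
2 | $7,275.43 | $254.64 | $1,673.01 | $5,857.06
3 | $5,857.06 | $205.00 | $1,673.01 | $4,389.05
4 | $4,389.05 | $153.62 | $1,673.01 | $2,869.66
5 | $2,869.66 | $100.44 | $1,673.01 | $1,297.09
6 | $1,297.09 | $45.40 | $1,342.49 | $0.00

$0.00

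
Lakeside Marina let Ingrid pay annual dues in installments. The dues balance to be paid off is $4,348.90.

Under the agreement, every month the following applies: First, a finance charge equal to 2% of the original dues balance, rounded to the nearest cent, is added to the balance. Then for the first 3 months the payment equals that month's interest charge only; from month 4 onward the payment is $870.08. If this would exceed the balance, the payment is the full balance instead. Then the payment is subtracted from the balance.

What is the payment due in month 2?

$86.98

# | Opening | Interest | Payment | End bal
1 | $4,348.90 | $86.98 | $86.98 | $4,348.90
2 | $4,348.90 | $86.98 | $86.98 | $4,348.90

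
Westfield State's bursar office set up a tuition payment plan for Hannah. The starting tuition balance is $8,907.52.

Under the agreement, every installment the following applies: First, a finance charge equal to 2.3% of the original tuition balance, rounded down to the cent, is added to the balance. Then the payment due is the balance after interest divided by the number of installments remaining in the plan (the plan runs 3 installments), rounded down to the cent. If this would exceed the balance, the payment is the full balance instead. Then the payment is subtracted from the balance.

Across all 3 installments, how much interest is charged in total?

$614.61

Installment 1: opening $8,907.52; interest $204.87 → $9,112.39; payment $3,037.46; balance $6,074.93
Installment 2: opening $6,074.93; interest $204.87 → $6,279.80; payment $3,139.90; balance $3,139.90
Installment 3: opening $3,139.90; interest $204.87 → $3,344.77; payment $3,344.77; balance $0.00
Total interest: $204.87 + $204.87 + $204.87 = $614.61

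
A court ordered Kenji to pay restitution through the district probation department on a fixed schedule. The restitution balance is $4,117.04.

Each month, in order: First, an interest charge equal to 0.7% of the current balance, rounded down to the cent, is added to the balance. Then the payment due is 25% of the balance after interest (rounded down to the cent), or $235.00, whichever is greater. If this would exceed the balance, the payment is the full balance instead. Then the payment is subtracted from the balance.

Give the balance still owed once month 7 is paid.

Month 1: $4,117.04 +$28.81 interest = $4,145.85; pay $1,036.46 → $3,109.39
Month 2: $3,109.39 +$21.76 interest = $3,131.15; pay $782.78 → $2,348.37
Month 3: $2,348.37 +$16.43 interest = $2,364.80; pay $591.20 → $1,773.60
Month 4: $1,773.60 +$12.41 interest = $1,786.01; pay $446.50 → $1,339.51
Month 5: $1,339.51 +$9.37 interest = $1,348.88; pay $337.22 → $1,011.66
Month 6: $1,011.66 +$7.08 interest = $1,018.74; pay $254.68 → $764.06
Month 7: $764.06 +$5.34 interest = $769.40; pay $235.00 → $534.40

$534.40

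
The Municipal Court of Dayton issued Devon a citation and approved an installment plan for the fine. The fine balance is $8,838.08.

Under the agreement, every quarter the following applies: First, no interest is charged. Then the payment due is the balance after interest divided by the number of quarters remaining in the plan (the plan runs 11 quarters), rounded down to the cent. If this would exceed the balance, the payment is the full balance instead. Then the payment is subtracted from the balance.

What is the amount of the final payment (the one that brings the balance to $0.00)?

$803.47

Quarter 1: opening $8,838.08; payment $803.46; balance $8,034.62
Quarter 2: opening $8,034.62; payment $803.46; balance $7,231.16
Quarter 3: opening $7,231.16; payment $803.46; balance $6,427.70
Quarter 4: opening $6,427.70; payment $803.46; balance $5,624.24
Quarter 5: opening $5,624.24; payment $803.46; balance $4,820.78
Quarter 6: opening $4,820.78; payment $803.46; balance $4,017.32
Quarter 7: opening $4,017.32; payment $803.46; balance $3,213.86
Quarter 8: opening $3,213.86; payment $803.46; balance $2,410.40
Quarter 9: opening $2,410.40; payment $803.46; balance $1,606.94
Quarter 10: opening $1,606.94; payment $803.47; balance $803.47
Quarter 11: opening $803.47; payment $803.47; balance $0.00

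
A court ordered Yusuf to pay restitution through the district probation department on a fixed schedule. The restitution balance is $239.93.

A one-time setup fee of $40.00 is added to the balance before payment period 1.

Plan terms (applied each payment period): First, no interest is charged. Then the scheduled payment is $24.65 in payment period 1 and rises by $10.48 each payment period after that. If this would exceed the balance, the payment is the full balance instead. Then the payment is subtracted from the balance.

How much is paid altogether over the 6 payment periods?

Payment period 1: opening $279.93; payment $24.65; balance $255.28
Payment period 2: opening $255.28; payment $35.13; balance $220.15
Payment period 3: opening $220.15; payment $45.61; balance $174.54
Payment period 4: opening $174.54; payment $56.09; balance $118.45
Payment period 5: opening $118.45; payment $66.57; balance $51.88
Payment period 6: opening $51.88; payment $51.88; balance $0.00
Total paid: $279.93

$279.93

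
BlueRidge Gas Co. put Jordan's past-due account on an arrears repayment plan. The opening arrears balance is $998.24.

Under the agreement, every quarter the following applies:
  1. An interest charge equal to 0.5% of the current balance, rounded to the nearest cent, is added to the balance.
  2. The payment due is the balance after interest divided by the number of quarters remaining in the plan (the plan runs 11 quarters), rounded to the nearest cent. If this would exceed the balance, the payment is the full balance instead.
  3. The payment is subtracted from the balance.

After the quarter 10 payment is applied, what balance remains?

$95.39

Quarter 1: $998.24 +$4.99 interest = $1,003.23; pay $91.20 → $912.03
Quarter 2: $912.03 +$4.56 interest = $916.59; pay $91.66 → $824.93
Quarter 3: $824.93 +$4.12 interest = $829.05; pay $92.12 → $736.93
Quarter 4: $736.93 +$3.68 interest = $740.61; pay $92.58 → $648.03
Quarter 5: $648.03 +$3.24 interest = $651.27; pay $93.04 → $558.23
Quarter 6: $558.23 +$2.79 interest = $561.02; pay $93.50 → $467.52
Quarter 7: $467.52 +$2.34 interest = $469.86; pay $93.97 → $375.89
Quarter 8: $375.89 +$1.88 interest = $377.77; pay $94.44 → $283.33
Quarter 9: $283.33 +$1.42 interest = $284.75; pay $94.92 → $189.83
Quarter 10: $189.83 +$0.95 interest = $190.78; pay $95.39 → $95.39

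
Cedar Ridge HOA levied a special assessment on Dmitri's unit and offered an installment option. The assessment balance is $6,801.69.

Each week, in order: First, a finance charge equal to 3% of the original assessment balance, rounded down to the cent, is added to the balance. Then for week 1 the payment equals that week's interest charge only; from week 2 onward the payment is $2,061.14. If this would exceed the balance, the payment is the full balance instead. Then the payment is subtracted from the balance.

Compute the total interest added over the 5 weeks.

$1,020.25

# | Opening | Interest | Payment | End bal
1 | $6,801.69 | $204.05 | $204.05 | $6,801.69
2 | $6,801.69 | $204.05 | $2,061.14 | $4,944.60
3 | $4,944.60 | $204.05 | $2,061.14 | $3,087.51
4 | $3,087.51 | $204.05 | $2,061.14 | $1,230.42
5 | $1,230.42 | $204.05 | $1,434.47 | $0.00
Total interest: $204.05 + $204.05 + $204.05 + $204.05 + $204.05 = $1,020.25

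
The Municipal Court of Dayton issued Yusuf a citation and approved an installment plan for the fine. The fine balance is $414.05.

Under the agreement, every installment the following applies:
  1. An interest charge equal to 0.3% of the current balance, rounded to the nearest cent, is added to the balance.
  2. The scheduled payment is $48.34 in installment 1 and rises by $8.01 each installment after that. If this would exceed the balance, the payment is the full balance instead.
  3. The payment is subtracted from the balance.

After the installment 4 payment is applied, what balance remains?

$176.65

# | Opening | Interest | Payment | End bal
1 | $414.05 | $1.24 | $48.34 | $366.95
2 | $366.95 | $1.10 | $56.35 | $311.70
3 | $311.70 | $0.94 | $64.36 | $248.28
4 | $248.28 | $0.74 | $72.37 | $176.65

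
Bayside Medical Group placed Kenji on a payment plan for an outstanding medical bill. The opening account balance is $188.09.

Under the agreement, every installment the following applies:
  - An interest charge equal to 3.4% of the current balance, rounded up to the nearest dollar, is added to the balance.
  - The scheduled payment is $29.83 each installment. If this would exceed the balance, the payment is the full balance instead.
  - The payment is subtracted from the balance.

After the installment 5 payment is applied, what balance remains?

$64.94

Installment 1: $188.09 +$7.00 interest = $195.09; pay $29.83 → $165.26
Installment 2: $165.26 +$6.00 interest = $171.26; pay $29.83 → $141.43
Installment 3: $141.43 +$5.00 interest = $146.43; pay $29.83 → $116.60
Installment 4: $116.60 +$4.00 interest = $120.60; pay $29.83 → $90.77
Installment 5: $90.77 +$4.00 interest = $94.77; pay $29.83 → $64.94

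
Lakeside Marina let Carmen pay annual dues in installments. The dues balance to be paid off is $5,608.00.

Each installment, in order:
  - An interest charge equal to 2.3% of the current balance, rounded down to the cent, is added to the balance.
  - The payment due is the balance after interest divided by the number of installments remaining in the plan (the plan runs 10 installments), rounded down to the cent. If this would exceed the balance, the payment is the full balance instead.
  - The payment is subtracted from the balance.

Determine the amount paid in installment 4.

$614.20

Installment 1: opening $5,608.00; interest $128.98 → $5,736.98; payment $573.69; balance $5,163.29
Installment 2: opening $5,163.29; interest $118.75 → $5,282.04; payment $586.89; balance $4,695.15
Installment 3: opening $4,695.15; interest $107.98 → $4,803.13; payment $600.39; balance $4,202.74
Installment 4: opening $4,202.74; interest $96.66 → $4,299.40; payment $614.20; balance $3,685.20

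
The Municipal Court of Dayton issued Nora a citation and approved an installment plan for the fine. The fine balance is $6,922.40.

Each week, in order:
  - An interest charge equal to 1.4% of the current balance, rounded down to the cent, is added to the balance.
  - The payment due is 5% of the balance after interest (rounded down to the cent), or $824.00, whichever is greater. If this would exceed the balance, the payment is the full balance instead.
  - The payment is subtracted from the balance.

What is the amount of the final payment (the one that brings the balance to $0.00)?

Week 1: $6,922.40 +$96.91 interest = $7,019.31; pay $824.00 → $6,195.31
Week 2: $6,195.31 +$86.73 interest = $6,282.04; pay $824.00 → $5,458.04
Week 3: $5,458.04 +$76.41 interest = $5,534.45; pay $824.00 → $4,710.45
Week 4: $4,710.45 +$65.94 interest = $4,776.39; pay $824.00 → $3,952.39
Week 5: $3,952.39 +$55.33 interest = $4,007.72; pay $824.00 → $3,183.72
Week 6: $3,183.72 +$44.57 interest = $3,228.29; pay $824.00 → $2,404.29
Week 7: $2,404.29 +$33.66 interest = $2,437.95; pay $824.00 → $1,613.95
Week 8: $1,613.95 +$22.59 interest = $1,636.54; pay $824.00 → $812.54
Week 9: $812.54 +$11.37 interest = $823.91; pay $823.91 → $0.00

$823.91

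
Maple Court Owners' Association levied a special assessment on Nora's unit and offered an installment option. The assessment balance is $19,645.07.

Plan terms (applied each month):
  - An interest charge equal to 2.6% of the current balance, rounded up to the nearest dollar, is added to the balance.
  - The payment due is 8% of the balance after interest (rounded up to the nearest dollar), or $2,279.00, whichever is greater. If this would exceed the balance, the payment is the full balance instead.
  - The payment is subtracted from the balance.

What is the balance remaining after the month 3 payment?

$14,202.07

Month 1: opening $19,645.07; interest $511.00 → $20,156.07; payment $2,279.00; balance $17,877.07
Month 2: opening $17,877.07; interest $465.00 → $18,342.07; payment $2,279.00; balance $16,063.07
Month 3: opening $16,063.07; interest $418.00 → $16,481.07; payment $2,279.00; balance $14,202.07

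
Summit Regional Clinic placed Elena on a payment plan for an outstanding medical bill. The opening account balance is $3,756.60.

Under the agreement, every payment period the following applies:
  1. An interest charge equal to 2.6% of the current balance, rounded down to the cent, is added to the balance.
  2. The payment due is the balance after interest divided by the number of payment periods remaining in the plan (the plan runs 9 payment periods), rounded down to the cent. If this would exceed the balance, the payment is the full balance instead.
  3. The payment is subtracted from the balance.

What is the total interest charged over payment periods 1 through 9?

$523.75

# | Opening | Interest | Payment | End bal
1 | $3,756.60 | $97.67 | $428.25 | $3,426.02
2 | $3,426.02 | $89.07 | $439.38 | $3,075.71
3 | $3,075.71 | $79.96 | $450.81 | $2,704.86
4 | $2,704.86 | $70.32 | $462.53 | $2,312.65
5 | $2,312.65 | $60.12 | $474.55 | $1,898.22
6 | $1,898.22 | $49.35 | $486.89 | $1,460.68
7 | $1,460.68 | $37.97 | $499.55 | $999.10
8 | $999.10 | $25.97 | $512.53 | $512.54
9 | $512.54 | $13.32 | $525.86 | $0.00
Total interest: $97.67 + $89.07 + $79.96 + $70.32 + $60.12 + $49.35 + $37.97 + $25.97 + $13.32 = $523.75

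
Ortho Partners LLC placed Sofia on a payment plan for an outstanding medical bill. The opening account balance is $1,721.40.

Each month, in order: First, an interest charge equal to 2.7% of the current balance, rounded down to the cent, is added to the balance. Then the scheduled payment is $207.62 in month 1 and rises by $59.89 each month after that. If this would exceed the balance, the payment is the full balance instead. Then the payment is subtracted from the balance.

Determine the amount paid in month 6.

Month 1: opening $1,721.40; interest $46.47 → $1,767.87; payment $207.62; balance $1,560.25
Month 2: opening $1,560.25; interest $42.12 → $1,602.37; payment $267.51; balance $1,334.86
Month 3: opening $1,334.86; interest $36.04 → $1,370.90; payment $327.40; balance $1,043.50
Month 4: opening $1,043.50; interest $28.17 → $1,071.67; payment $387.29; balance $684.38
Month 5: opening $684.38; interest $18.47 → $702.85; payment $447.18; balance $255.67
Month 6: opening $255.67; interest $6.90 → $262.57; payment $262.57; balance $0.00

$262.57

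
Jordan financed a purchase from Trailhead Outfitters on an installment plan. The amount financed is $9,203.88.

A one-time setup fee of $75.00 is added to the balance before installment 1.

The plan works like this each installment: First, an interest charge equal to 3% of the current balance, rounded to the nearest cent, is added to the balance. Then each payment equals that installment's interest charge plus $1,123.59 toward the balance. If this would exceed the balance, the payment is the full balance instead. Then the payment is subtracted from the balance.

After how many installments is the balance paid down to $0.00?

9

Installment 1: opening $9,278.88; interest $278.37 → $9,557.25; payment $1,401.96; balance $8,155.29
Installment 2: opening $8,155.29; interest $244.66 → $8,399.95; payment $1,368.25; balance $7,031.70
Installment 3: opening $7,031.70; interest $210.95 → $7,242.65; payment $1,334.54; balance $5,908.11
Installment 4: opening $5,908.11; interest $177.24 → $6,085.35; payment $1,300.83; balance $4,784.52
Installment 5: opening $4,784.52; interest $143.54 → $4,928.06; payment $1,267.13; balance $3,660.93
Installment 6: opening $3,660.93; interest $109.83 → $3,770.76; payment $1,233.42; balance $2,537.34
Installment 7: opening $2,537.34; interest $76.12 → $2,613.46; payment $1,199.71; balance $1,413.75
Installment 8: opening $1,413.75; interest $42.41 → $1,456.16; payment $1,166.00; balance $290.16
Installment 9: opening $290.16; interest $8.70 → $298.86; payment $298.86; balance $0.00
Balance reaches $0.00 in installment 9.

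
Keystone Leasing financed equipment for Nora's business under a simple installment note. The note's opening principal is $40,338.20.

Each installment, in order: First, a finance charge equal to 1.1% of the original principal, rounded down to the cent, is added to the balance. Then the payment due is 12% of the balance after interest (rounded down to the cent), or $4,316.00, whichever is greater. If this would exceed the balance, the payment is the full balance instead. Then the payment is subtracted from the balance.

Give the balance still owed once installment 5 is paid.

$20,355.16

Installment 1: $40,338.20 +$443.72 interest = $40,781.92; pay $4,893.83 → $35,888.09
Installment 2: $35,888.09 +$443.72 interest = $36,331.81; pay $4,359.81 → $31,972.00
Installment 3: $31,972.00 +$443.72 interest = $32,415.72; pay $4,316.00 → $28,099.72
Installment 4: $28,099.72 +$443.72 interest = $28,543.44; pay $4,316.00 → $24,227.44
Installment 5: $24,227.44 +$443.72 interest = $24,671.16; pay $4,316.00 → $20,355.16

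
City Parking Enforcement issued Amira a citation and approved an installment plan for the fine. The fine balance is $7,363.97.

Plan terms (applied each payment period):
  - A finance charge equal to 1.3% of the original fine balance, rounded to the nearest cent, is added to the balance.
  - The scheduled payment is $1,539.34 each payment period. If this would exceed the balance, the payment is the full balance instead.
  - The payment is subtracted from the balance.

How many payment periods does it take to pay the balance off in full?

6

# | Opening | Interest | Payment | End bal
1 | $7,363.97 | $95.73 | $1,539.34 | $5,920.36
2 | $5,920.36 | $95.73 | $1,539.34 | $4,476.75
3 | $4,476.75 | $95.73 | $1,539.34 | $3,033.14
4 | $3,033.14 | $95.73 | $1,539.34 | $1,589.53
5 | $1,589.53 | $95.73 | $1,539.34 | $145.92
6 | $145.92 | $95.73 | $241.65 | $0.00
Balance reaches $0.00 in payment period 6.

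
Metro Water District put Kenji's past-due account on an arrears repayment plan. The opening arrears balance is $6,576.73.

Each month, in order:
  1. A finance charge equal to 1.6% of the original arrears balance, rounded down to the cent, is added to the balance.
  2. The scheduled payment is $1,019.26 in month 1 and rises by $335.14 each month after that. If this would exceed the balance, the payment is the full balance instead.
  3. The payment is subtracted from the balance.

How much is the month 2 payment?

$1,354.40

Month 1: $6,576.73 +$105.22 interest = $6,681.95; pay $1,019.26 → $5,662.69
Month 2: $5,662.69 +$105.22 interest = $5,767.91; pay $1,354.40 → $4,413.51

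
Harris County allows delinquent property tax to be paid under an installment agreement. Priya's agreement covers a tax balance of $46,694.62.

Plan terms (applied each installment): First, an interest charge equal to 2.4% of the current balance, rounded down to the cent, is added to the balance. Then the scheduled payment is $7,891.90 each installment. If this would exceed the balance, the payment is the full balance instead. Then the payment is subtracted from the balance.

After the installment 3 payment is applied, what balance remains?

$25,889.50

Installment 1: opening $46,694.62; interest $1,120.67 → $47,815.29; payment $7,891.90; balance $39,923.39
Installment 2: opening $39,923.39; interest $958.16 → $40,881.55; payment $7,891.90; balance $32,989.65
Installment 3: opening $32,989.65; interest $791.75 → $33,781.40; payment $7,891.90; balance $25,889.50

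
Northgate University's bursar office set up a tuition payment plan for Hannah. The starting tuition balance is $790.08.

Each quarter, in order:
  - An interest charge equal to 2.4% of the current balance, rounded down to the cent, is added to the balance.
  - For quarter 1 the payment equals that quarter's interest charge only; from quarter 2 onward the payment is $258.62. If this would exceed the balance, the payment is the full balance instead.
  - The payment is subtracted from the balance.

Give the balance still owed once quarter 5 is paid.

Quarter 1: opening $790.08; interest $18.96 → $809.04; payment $18.96; balance $790.08
Quarter 2: opening $790.08; interest $18.96 → $809.04; payment $258.62; balance $550.42
Quarter 3: opening $550.42; interest $13.21 → $563.63; payment $258.62; balance $305.01
Quarter 4: opening $305.01; interest $7.32 → $312.33; payment $258.62; balance $53.71
Quarter 5: opening $53.71; interest $1.28 → $54.99; payment $54.99; balance $0.00

$0.00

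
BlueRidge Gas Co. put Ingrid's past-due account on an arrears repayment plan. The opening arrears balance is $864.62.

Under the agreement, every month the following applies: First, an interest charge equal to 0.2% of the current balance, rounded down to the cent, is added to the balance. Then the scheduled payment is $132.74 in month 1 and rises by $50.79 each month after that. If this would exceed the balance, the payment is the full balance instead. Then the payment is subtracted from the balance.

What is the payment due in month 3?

Month 1: $864.62 +$1.72 interest = $866.34; pay $132.74 → $733.60
Month 2: $733.60 +$1.46 interest = $735.06; pay $183.53 → $551.53
Month 3: $551.53 +$1.10 interest = $552.63; pay $234.32 → $318.31

$234.32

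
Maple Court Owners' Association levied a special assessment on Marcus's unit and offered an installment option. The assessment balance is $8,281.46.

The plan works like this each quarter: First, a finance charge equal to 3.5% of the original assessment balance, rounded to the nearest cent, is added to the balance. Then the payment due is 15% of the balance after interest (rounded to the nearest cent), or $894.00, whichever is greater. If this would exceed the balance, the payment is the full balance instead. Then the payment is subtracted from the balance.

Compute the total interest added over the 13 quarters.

Quarter 1: opening $8,281.46; interest $289.85 → $8,571.31; payment $1,285.70; balance $7,285.61
Quarter 2: opening $7,285.61; interest $289.85 → $7,575.46; payment $1,136.32; balance $6,439.14
Quarter 3: opening $6,439.14; interest $289.85 → $6,728.99; payment $1,009.35; balance $5,719.64
Quarter 4: opening $5,719.64; interest $289.85 → $6,009.49; payment $901.42; balance $5,108.07
Quarter 5: opening $5,108.07; interest $289.85 → $5,397.92; payment $894.00; balance $4,503.92
Quarter 6: opening $4,503.92; interest $289.85 → $4,793.77; payment $894.00; balance $3,899.77
Quarter 7: opening $3,899.77; interest $289.85 → $4,189.62; payment $894.00; balance $3,295.62
Quarter 8: opening $3,295.62; interest $289.85 → $3,585.47; payment $894.00; balance $2,691.47
Quarter 9: opening $2,691.47; interest $289.85 → $2,981.32; payment $894.00; balance $2,087.32
Quarter 10: opening $2,087.32; interest $289.85 → $2,377.17; payment $894.00; balance $1,483.17
Quarter 11: opening $1,483.17; interest $289.85 → $1,773.02; payment $894.00; balance $879.02
Quarter 12: opening $879.02; interest $289.85 → $1,168.87; payment $894.00; balance $274.87
Quarter 13: opening $274.87; interest $289.85 → $564.72; payment $564.72; balance $0.00
Total interest: $289.85 + $289.85 + $289.85 + $289.85 + $289.85 + $289.85 + $289.85 + $289.85 + $289.85 + $289.85 + $289.85 + $289.85 + $289.85 = $3,768.05

$3,768.05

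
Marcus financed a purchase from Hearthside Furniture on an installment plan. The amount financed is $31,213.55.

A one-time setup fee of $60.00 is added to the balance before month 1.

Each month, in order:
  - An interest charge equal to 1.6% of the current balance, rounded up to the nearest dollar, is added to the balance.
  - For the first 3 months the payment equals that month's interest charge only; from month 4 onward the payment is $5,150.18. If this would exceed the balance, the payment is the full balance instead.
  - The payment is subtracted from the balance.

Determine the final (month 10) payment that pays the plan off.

$2,273.47

# | Opening | Interest | Payment | End bal
1 | $31,273.55 | $501.00 | $501.00 | $31,273.55
2 | $31,273.55 | $501.00 | $501.00 | $31,273.55
3 | $31,273.55 | $501.00 | $501.00 | $31,273.55
4 | $31,273.55 | $501.00 | $5,150.18 | $26,624.37
5 | $26,624.37 | $426.00 | $5,150.18 | $21,900.19
6 | $21,900.19 | $351.00 | $5,150.18 | $17,101.01
7 | $17,101.01 | $274.00 | $5,150.18 | $12,224.83
8 | $12,224.83 | $196.00 | $5,150.18 | $7,270.65
9 | $7,270.65 | $117.00 | $5,150.18 | $2,237.47
10 | $2,237.47 | $36.00 | $2,273.47 | $0.00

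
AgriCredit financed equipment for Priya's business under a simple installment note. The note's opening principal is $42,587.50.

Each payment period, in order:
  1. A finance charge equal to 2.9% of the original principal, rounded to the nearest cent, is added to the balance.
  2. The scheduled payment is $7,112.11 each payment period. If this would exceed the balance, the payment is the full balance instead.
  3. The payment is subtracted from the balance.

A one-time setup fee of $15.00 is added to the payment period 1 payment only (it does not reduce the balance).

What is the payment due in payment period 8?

$2,683.05

# | Opening | Interest | Payment | Fee | End bal
1 | $42,587.50 | $1,235.04 | $7,112.11 | $15.00 | $36,710.43
2 | $36,710.43 | $1,235.04 | $7,112.11 | — | $30,833.36
3 | $30,833.36 | $1,235.04 | $7,112.11 | — | $24,956.29
4 | $24,956.29 | $1,235.04 | $7,112.11 | — | $19,079.22
5 | $19,079.22 | $1,235.04 | $7,112.11 | — | $13,202.15
6 | $13,202.15 | $1,235.04 | $7,112.11 | — | $7,325.08
7 | $7,325.08 | $1,235.04 | $7,112.11 | — | $1,448.01
8 | $1,448.01 | $1,235.04 | $2,683.05 | — | $0.00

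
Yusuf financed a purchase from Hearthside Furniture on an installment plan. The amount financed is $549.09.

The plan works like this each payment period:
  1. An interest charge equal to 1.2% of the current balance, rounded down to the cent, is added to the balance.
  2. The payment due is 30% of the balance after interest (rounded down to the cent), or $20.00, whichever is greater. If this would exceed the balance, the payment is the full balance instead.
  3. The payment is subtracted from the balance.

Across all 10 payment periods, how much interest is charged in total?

Payment period 1: $549.09 +$6.58 interest = $555.67; pay $166.70 → $388.97
Payment period 2: $388.97 +$4.66 interest = $393.63; pay $118.08 → $275.55
Payment period 3: $275.55 +$3.30 interest = $278.85; pay $83.65 → $195.20
Payment period 4: $195.20 +$2.34 interest = $197.54; pay $59.26 → $138.28
Payment period 5: $138.28 +$1.65 interest = $139.93; pay $41.97 → $97.96
Payment period 6: $97.96 +$1.17 interest = $99.13; pay $29.73 → $69.40
Payment period 7: $69.40 +$0.83 interest = $70.23; pay $21.06 → $49.17
Payment period 8: $49.17 +$0.59 interest = $49.76; pay $20.00 → $29.76
Payment period 9: $29.76 +$0.35 interest = $30.11; pay $20.00 → $10.11
Payment period 10: $10.11 +$0.12 interest = $10.23; pay $10.23 → $0.00
Total interest: $6.58 + $4.66 + $3.30 + $2.34 + $1.65 + $1.17 + $0.83 + $0.59 + $0.35 + $0.12 = $21.59

$21.59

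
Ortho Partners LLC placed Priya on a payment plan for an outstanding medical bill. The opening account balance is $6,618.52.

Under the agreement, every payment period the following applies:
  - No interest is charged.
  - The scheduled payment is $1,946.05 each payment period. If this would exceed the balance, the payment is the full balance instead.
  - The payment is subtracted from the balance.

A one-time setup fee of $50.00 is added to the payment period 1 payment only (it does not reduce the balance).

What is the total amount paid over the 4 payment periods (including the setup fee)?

Payment period 1: opening $6,618.52; payment $1,946.05 (+ $50.00 fee); balance $4,672.47
Payment period 2: opening $4,672.47; payment $1,946.05; balance $2,726.42
Payment period 3: opening $2,726.42; payment $1,946.05; balance $780.37
Payment period 4: opening $780.37; payment $780.37; balance $0.00
Total paid: $6,668.52

$6,668.52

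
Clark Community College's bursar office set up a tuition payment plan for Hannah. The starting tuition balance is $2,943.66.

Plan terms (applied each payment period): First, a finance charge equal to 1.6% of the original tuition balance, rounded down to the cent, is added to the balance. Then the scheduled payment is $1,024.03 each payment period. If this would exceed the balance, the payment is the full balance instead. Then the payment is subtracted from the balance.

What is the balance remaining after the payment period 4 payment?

$0.00

Payment period 1: opening $2,943.66; interest $47.09 → $2,990.75; payment $1,024.03; balance $1,966.72
Payment period 2: opening $1,966.72; interest $47.09 → $2,013.81; payment $1,024.03; balance $989.78
Payment period 3: opening $989.78; interest $47.09 → $1,036.87; payment $1,024.03; balance $12.84
Payment period 4: opening $12.84; interest $47.09 → $59.93; payment $59.93; balance $0.00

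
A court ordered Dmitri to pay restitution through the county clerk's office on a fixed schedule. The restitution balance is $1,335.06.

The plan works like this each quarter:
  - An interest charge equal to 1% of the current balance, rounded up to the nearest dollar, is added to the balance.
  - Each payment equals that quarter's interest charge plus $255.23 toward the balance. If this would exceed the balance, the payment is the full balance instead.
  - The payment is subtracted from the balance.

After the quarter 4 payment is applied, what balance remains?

Quarter 1: opening $1,335.06; interest $14.00 → $1,349.06; payment $269.23; balance $1,079.83
Quarter 2: opening $1,079.83; interest $11.00 → $1,090.83; payment $266.23; balance $824.60
Quarter 3: opening $824.60; interest $9.00 → $833.60; payment $264.23; balance $569.37
Quarter 4: opening $569.37; interest $6.00 → $575.37; payment $261.23; balance $314.14

$314.14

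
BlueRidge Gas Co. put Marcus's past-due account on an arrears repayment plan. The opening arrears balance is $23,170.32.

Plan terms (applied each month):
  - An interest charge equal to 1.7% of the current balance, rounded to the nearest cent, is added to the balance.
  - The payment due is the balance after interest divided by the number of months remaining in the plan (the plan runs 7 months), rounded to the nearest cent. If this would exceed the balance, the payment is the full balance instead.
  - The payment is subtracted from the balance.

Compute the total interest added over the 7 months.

$1,630.31

Month 1: opening $23,170.32; interest $393.90 → $23,564.22; payment $3,366.32; balance $20,197.90
Month 2: opening $20,197.90; interest $343.36 → $20,541.26; payment $3,423.54; balance $17,117.72
Month 3: opening $17,117.72; interest $291.00 → $17,408.72; payment $3,481.74; balance $13,926.98
Month 4: opening $13,926.98; interest $236.76 → $14,163.74; payment $3,540.94; balance $10,622.80
Month 5: opening $10,622.80; interest $180.59 → $10,803.39; payment $3,601.13; balance $7,202.26
Month 6: opening $7,202.26; interest $122.44 → $7,324.70; payment $3,662.35; balance $3,662.35
Month 7: opening $3,662.35; interest $62.26 → $3,724.61; payment $3,724.61; balance $0.00
Total interest: $393.90 + $343.36 + $291.00 + $236.76 + $180.59 + $122.44 + $62.26 = $1,630.31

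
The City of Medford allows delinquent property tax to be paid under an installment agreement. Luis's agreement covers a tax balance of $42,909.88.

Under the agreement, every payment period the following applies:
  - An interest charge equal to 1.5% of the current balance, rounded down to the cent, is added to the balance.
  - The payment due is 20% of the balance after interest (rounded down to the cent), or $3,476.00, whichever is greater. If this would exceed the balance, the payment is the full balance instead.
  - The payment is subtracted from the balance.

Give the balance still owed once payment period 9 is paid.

$1,856.87

Payment period 1: opening $42,909.88; interest $643.64 → $43,553.52; payment $8,710.70; balance $34,842.82
Payment period 2: opening $34,842.82; interest $522.64 → $35,365.46; payment $7,073.09; balance $28,292.37
Payment period 3: opening $28,292.37; interest $424.38 → $28,716.75; payment $5,743.35; balance $22,973.40
Payment period 4: opening $22,973.40; interest $344.60 → $23,318.00; payment $4,663.60; balance $18,654.40
Payment period 5: opening $18,654.40; interest $279.81 → $18,934.21; payment $3,786.84; balance $15,147.37
Payment period 6: opening $15,147.37; interest $227.21 → $15,374.58; payment $3,476.00; balance $11,898.58
Payment period 7: opening $11,898.58; interest $178.47 → $12,077.05; payment $3,476.00; balance $8,601.05
Payment period 8: opening $8,601.05; interest $129.01 → $8,730.06; payment $3,476.00; balance $5,254.06
Payment period 9: opening $5,254.06; interest $78.81 → $5,332.87; payment $3,476.00; balance $1,856.87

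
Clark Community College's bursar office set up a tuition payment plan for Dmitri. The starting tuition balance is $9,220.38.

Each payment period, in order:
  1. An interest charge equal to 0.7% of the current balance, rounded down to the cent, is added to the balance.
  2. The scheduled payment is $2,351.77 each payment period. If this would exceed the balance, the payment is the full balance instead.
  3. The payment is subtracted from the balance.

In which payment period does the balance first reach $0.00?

4

Payment period 1: opening $9,220.38; interest $64.54 → $9,284.92; payment $2,351.77; balance $6,933.15
Payment period 2: opening $6,933.15; interest $48.53 → $6,981.68; payment $2,351.77; balance $4,629.91
Payment period 3: opening $4,629.91; interest $32.40 → $4,662.31; payment $2,351.77; balance $2,310.54
Payment period 4: opening $2,310.54; interest $16.17 → $2,326.71; payment $2,326.71; balance $0.00
Balance reaches $0.00 in payment period 4.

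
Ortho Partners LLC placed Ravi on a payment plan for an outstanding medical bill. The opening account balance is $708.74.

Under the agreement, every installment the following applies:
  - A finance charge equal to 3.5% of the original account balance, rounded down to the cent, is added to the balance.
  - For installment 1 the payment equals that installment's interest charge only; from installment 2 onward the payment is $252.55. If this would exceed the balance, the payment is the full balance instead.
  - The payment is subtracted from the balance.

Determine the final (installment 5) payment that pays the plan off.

# | Opening | Interest | Payment | End bal
1 | $708.74 | $24.80 | $24.80 | $708.74
2 | $708.74 | $24.80 | $252.55 | $480.99
3 | $480.99 | $24.80 | $252.55 | $253.24
4 | $253.24 | $24.80 | $252.55 | $25.49
5 | $25.49 | $24.80 | $50.29 | $0.00

$50.29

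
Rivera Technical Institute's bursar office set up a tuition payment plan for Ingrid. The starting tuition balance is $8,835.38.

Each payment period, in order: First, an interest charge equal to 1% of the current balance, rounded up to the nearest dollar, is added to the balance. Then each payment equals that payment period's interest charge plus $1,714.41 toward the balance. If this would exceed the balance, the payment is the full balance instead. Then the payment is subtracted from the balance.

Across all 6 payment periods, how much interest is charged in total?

$276.00

# | Opening | Interest | Payment | End bal
1 | $8,835.38 | $89.00 | $1,803.41 | $7,120.97
2 | $7,120.97 | $72.00 | $1,786.41 | $5,406.56
3 | $5,406.56 | $55.00 | $1,769.41 | $3,692.15
4 | $3,692.15 | $37.00 | $1,751.41 | $1,977.74
5 | $1,977.74 | $20.00 | $1,734.41 | $263.33
6 | $263.33 | $3.00 | $266.33 | $0.00
Total interest: $89.00 + $72.00 + $55.00 + $37.00 + $20.00 + $3.00 = $276.00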